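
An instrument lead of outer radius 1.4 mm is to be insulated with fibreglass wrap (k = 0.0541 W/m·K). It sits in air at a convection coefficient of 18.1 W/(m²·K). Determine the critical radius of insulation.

For a cylinder r_cr = k/h = 0.0541/18.1
r_cr = 2.99 mm; since the bare radius (1.4 mm) is below r_cr, adding a thin layer of insulation will *increase* heat loss.

r_cr ≈ 2.99 mm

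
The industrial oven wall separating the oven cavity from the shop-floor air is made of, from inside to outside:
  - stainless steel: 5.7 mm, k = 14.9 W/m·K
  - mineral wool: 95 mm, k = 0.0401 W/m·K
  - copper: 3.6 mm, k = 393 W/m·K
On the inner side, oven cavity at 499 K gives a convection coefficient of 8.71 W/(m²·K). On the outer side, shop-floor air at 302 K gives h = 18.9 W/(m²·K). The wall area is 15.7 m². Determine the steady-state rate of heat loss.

Model the wall as resistances in series:
R_inner film = 1/(h_i·A) = 1/(8.71×15.7) = 0.007313 K/W
R_stainless steel = L/(kA) = 0.0057/(14.9×15.7) = 2.437×10^-5 K/W
R_mineral wool = L/(kA) = 0.095/(0.0401×15.7) = 0.1509 K/W
R_copper = L/(kA) = 0.0036/(393×15.7) = 5.835×10^-7 K/W
R_outer film = 1/(h_o·A) = 1/(18.9×15.7) = 0.00337 K/W
R_total = 0.1616 K/W
Q = ΔT / R_total = 197 / 0.1616

Q ≈ 1220 W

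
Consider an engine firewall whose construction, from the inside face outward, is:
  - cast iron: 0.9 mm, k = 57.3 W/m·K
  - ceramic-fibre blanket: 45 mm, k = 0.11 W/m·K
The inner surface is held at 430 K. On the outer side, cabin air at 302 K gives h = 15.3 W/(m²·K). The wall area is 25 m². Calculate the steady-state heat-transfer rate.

Q ≈ 6740 W

Treating each layer as a thermal resistance in series:
R_cast iron = L/(kA) = 0.0009/(57.3×25) = 6.283×10^-7 K/W
R_ceramic-fibre blanket = L/(kA) = 0.045/(0.11×25) = 0.01636 K/W
R_outer film = 1/(h_o·A) = 1/(15.3×25) = 0.002614 K/W
R_total = 0.01898 K/W
Q = ΔT / R_total = 128 / 0.01898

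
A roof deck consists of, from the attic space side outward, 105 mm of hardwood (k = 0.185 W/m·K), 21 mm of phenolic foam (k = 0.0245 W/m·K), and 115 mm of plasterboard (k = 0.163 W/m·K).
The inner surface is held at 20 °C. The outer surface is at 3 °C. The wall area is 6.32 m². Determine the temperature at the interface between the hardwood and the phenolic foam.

T ≈ 15.5 °C

Treating each layer as a thermal resistance in series:
R_hardwood = L/(kA) = 0.105/(0.185×6.32) = 0.0898 K/W
R_phenolic foam = L/(kA) = 0.021/(0.0245×6.32) = 0.1356 K/W
R_plasterboard = L/(kA) = 0.115/(0.163×6.32) = 0.1116 K/W
R_total = 0.3371 K/W;  Q = ΔT/R_total = 17/0.3371 = 50.44 W
T_interface = T_inner − Q·ΣR(inner→interface) = 20 − 50.4×0.0898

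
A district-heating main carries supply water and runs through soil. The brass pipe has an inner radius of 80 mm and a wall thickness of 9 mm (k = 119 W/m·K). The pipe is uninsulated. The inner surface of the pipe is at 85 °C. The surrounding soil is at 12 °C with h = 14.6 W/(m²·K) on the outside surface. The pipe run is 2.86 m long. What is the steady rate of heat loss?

Cylindrical conduction, so R = ln(r₂/r₁)/(2πkL) per layer, in series:
R_brass pipe wall = ln(89/80)/(2π×119×2.86) = 4.985×10^-5 K/W
R_outer film = 1/(h_o·2πr_oL) = 1/(14.6×2π×0.089×2.86) = 0.04283 K/W
R_total = 0.04288 K/W
Q = ΔT/R_total = 73/0.04288

Q ≈ 1700 W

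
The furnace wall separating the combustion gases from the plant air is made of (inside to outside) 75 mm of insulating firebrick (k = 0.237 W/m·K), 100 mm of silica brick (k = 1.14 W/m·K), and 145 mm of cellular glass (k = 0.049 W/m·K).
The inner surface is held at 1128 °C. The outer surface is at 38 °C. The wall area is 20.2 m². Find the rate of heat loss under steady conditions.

Using the resistance-network approach (series):
R_insulating firebrick = L/(kA) = 0.075/(0.237×20.2) = 0.01567 K/W
R_silica brick = L/(kA) = 0.1/(1.14×20.2) = 0.004343 K/W
R_cellular glass = L/(kA) = 0.145/(0.049×20.2) = 0.1465 K/W
R_total = 0.1665 K/W
Q = ΔT / R_total = 1090 / 0.1665

Q ≈ 6550 W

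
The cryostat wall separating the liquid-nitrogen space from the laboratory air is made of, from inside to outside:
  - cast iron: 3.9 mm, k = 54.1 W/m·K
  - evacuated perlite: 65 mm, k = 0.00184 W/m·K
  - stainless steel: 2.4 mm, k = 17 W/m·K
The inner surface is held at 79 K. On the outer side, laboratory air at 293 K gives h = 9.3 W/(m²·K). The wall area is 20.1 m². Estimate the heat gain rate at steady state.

Q ≈ 121 W

Using the resistance-network approach (series):
R_cast iron = L/(kA) = 0.0039/(54.1×20.1) = 3.587×10^-6 K/W
R_evacuated perlite = L/(kA) = 0.065/(0.00184×20.1) = 1.758 K/W
R_stainless steel = L/(kA) = 0.0024/(17×20.1) = 7.024×10^-6 K/W
R_outer film = 1/(h_o·A) = 1/(9.3×20.1) = 0.00535 K/W
R_total = 1.763 K/W
Q = ΔT / R_total = 214 / 1.763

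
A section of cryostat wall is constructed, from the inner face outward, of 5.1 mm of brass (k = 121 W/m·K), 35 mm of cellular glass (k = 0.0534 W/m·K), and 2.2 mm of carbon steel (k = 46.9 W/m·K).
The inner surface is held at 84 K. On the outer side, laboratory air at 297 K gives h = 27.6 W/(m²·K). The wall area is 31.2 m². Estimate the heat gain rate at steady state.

Q ≈ 9610 W

Series thermal resistances:
R_brass = L/(kA) = 0.0051/(121×31.2) = 1.351×10^-6 K/W
R_cellular glass = L/(kA) = 0.035/(0.0534×31.2) = 0.02101 K/W
R_carbon steel = L/(kA) = 0.0022/(46.9×31.2) = 1.503×10^-6 K/W
R_outer film = 1/(h_o·A) = 1/(27.6×31.2) = 0.001161 K/W
R_total = 0.02217 K/W
Q = ΔT / R_total = 213 / 0.02217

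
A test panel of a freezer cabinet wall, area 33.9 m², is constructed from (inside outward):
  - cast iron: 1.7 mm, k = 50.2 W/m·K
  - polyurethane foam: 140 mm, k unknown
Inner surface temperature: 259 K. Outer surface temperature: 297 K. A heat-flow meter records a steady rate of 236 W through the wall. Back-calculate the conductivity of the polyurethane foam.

k ≈ 0.0256 W/(m·K)

Treating each layer as a thermal resistance in series:
R_cast iron = L/(kA) = 0.0017/(50.2×33.9) = 9.99×10^-7 K/W
Sum of known resistances R_other = 9.99×10^-7 K/W
Total R = ΔT/Q = 38/236 = 0.161 K/W
R_polyurethane foam = R_total − R_other = 0.161 K/W
k = L/(R·A) = 0.14/(0.161×33.9)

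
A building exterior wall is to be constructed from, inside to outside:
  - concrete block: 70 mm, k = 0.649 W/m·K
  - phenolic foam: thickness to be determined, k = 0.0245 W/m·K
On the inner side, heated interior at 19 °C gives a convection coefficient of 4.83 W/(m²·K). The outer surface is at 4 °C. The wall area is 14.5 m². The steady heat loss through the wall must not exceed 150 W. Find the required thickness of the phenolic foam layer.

Treating each layer as a thermal resistance in series:
R_inner film = 1/(h_i·A) = 1/(4.83×14.5) = 0.01428 K/W
R_concrete block = L/(kA) = 0.07/(0.649×14.5) = 0.007438 K/W
Sum of the known resistances R_other = 0.02172 K/W
Required total resistance R_tot = ΔT/Q_allow = 15/150 = 0.1 K/W
R_phenolic foam = R_tot − R_other = 0.07828 K/W
L = R·k·A = 0.07828×0.0245×14.5

L ≈ 27.8 mm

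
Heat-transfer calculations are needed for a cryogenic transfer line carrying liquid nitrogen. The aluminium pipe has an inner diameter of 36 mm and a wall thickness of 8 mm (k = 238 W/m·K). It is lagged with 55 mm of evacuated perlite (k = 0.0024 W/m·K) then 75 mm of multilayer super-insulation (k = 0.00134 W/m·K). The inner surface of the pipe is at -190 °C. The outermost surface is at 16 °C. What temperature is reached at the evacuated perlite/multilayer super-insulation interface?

T ≈ -88.7 °C

Cylindrical conduction, so R = ln(r₂/r₁)/(2πkL) per layer, in series:
R_aluminium pipe wall = ln(26/18)/(2π×238×1) = 2.459×10^-4 K/W
R_evacuated perlite = ln(81/26)/(2π×0.0024×1) = 75.36 K/W
R_multilayer super-insulation = ln(156/81)/(2π×0.00134×1) = 77.84 K/W
R_total = 153.2 K/W
Q = ΔT/R_total = 206/153.2
Q = 1.34 W/m
T_interface = T_inner + Q·ΣR(inner→interface) = -190 + 1.34×75.36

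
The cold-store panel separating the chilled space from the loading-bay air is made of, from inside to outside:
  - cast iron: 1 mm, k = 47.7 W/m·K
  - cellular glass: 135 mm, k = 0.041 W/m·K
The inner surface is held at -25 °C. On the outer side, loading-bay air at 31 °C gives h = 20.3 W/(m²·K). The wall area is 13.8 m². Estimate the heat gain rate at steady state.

Series thermal resistances:
R_cast iron = L/(kA) = 0.001/(47.7×13.8) = 1.519×10^-6 K/W
R_cellular glass = L/(kA) = 0.135/(0.041×13.8) = 0.2386 K/W
R_outer film = 1/(h_o·A) = 1/(20.3×13.8) = 0.00357 K/W
R_total = 0.2422 K/W
Q = ΔT / R_total = 56 / 0.2422

Q ≈ 231 W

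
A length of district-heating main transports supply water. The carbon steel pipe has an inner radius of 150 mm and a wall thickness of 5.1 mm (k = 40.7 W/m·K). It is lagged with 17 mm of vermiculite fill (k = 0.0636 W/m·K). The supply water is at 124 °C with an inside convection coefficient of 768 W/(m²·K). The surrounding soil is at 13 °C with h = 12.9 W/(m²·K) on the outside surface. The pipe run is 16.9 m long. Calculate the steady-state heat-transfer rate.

Q ≈ 5630 W

Radial resistances (cylindrical: R_cond = ln(r_o/r_i)/(2πkL), R_conv = 1/(h·2πrL)):
R_inner film = 1/(h_i·2πr₁L) = 1/(768×2π×0.15×16.9) = 8.175×10^-5 K/W
R_carbon steel pipe wall = ln(155.1/150)/(2π×40.7×16.9) = 7.736×10^-6 K/W
R_vermiculite fill = ln(172.1/155.1)/(2π×0.0636×16.9) = 0.0154 K/W
R_outer film = 1/(h_o·2πr_oL) = 1/(12.9×2π×0.1721×16.9) = 0.004242 K/W
R_total = 0.01973 K/W
Q = ΔT/R_total = 111/0.01973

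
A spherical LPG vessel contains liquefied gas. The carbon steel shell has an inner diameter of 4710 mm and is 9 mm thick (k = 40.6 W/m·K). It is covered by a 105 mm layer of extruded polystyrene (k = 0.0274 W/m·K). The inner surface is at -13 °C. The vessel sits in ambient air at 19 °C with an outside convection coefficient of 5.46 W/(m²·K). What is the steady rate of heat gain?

Spherical conduction: R = (1/r_in − 1/r_out)/(4πk) per layer; series-sum.
R_carbon steel shell = (1/2.355 − 1/2.364)/(4π×40.6) = 3.169×10^-6 K/W
R_extruded polystyrene = (1/2.364 − 1/2.469)/(4π×0.0274) = 0.05225 K/W
R_outer film = 1/(h·4πr_o²) = 1/(5.46×4π×2.469²) = 0.002391 K/W
R_total = 0.05464 K/W
Q = ΔT/R_total = 32/0.05464

Q ≈ 586 W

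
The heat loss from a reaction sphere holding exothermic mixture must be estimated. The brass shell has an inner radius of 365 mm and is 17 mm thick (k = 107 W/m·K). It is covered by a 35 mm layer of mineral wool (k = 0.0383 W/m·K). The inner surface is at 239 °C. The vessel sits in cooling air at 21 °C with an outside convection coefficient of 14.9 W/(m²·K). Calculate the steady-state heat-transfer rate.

Q ≈ 447 W

Spherical conduction: R = (1/r_in − 1/r_out)/(4πk) per layer; series-sum.
R_brass shell = (1/0.365 − 1/0.382)/(4π×107) = 9.068×10^-5 K/W
R_mineral wool = (1/0.382 − 1/0.417)/(4π×0.0383) = 0.4565 K/W
R_outer film = 1/(h·4πr_o²) = 1/(14.9×4π×0.417²) = 0.03071 K/W
R_total = 0.4873 K/W
Q = ΔT/R_total = 218/0.4873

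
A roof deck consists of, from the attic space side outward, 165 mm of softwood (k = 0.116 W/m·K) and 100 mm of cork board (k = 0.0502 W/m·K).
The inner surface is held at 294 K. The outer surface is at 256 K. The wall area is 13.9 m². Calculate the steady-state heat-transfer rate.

Q ≈ 155 W

Series thermal resistances:
R_softwood = L/(kA) = 0.165/(0.116×13.9) = 0.1023 K/W
R_cork board = L/(kA) = 0.1/(0.0502×13.9) = 0.1433 K/W
R_total = 0.2456 K/W
Q = ΔT / R_total = 38 / 0.2456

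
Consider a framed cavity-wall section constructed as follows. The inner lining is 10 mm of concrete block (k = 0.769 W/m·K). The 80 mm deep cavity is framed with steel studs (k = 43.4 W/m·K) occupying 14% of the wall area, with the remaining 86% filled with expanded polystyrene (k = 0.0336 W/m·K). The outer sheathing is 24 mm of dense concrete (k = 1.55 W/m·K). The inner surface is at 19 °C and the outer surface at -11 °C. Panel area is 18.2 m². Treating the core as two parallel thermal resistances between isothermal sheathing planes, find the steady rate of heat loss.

Sheathing layers in series; stud and cavity paths in parallel between them.
R_inner = 0.01/(0.769×18.2) = 7.145×10^-4 K/W
R_stud  = 0.08/(43.4×0.14×18.2) = 7.234×10^-4 K/W
R_cav   = 0.08/(0.0336×0.86×18.2) = 0.1521 K/W
1/R_core = 1/R_stud + 1/R_cav → R_core = 7.2×10^-4 K/W
R_outer = 0.024/(1.55×18.2) = 8.508×10^-4 K/W
R_total = 0.002285 K/W
Q = ΔT/R_total = 30/0.002285

Q ≈ 13100 W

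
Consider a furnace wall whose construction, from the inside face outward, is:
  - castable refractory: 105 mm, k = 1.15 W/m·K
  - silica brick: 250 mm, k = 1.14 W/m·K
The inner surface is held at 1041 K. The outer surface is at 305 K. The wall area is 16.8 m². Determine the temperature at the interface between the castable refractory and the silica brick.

Series thermal resistances:
R_castable refractory = L/(kA) = 0.105/(1.15×16.8) = 0.005435 K/W
R_silica brick = L/(kA) = 0.25/(1.14×16.8) = 0.01305 K/W
R_total = 0.01849 K/W;  Q = ΔT/R_total = 736/0.01849 = 39810 W
T_interface = T_inner − Q·ΣR(inner→interface) = 1041 − 39800×0.005435

T ≈ 825 K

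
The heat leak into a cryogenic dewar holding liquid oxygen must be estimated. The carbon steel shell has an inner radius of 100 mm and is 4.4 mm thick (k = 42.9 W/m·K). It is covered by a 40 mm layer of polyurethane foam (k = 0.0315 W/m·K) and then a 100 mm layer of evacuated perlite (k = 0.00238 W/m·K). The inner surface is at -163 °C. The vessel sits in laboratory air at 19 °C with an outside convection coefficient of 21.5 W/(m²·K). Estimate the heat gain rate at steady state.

Each spherical layer contributes R = (1/r_i − 1/r_o)/(4πk):
R_carbon steel shell = (1/0.1 − 1/0.1044)/(4π×42.9) = 7.818×10^-4 K/W
R_polyurethane foam = (1/0.1044 − 1/0.1444)/(4π×0.0315) = 6.703 K/W
R_evacuated perlite = (1/0.1444 − 1/0.2444)/(4π×0.00238) = 94.74 K/W
R_outer film = 1/(h·4πr_o²) = 1/(21.5×4π×0.2444²) = 0.06197 K/W
R_total = 101.5 K/W
Q = ΔT/R_total = 182/101.5

Q ≈ 1.79 W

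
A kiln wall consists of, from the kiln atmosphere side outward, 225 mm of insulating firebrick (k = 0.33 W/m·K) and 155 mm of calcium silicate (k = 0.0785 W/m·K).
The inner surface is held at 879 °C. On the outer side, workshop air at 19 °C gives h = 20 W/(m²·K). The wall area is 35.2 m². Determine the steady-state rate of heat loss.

Using the resistance-network approach (series):
R_insulating firebrick = L/(kA) = 0.225/(0.33×35.2) = 0.01937 K/W
R_calcium silicate = L/(kA) = 0.155/(0.0785×35.2) = 0.05609 K/W
R_outer film = 1/(h_o·A) = 1/(20×35.2) = 0.00142 K/W
R_total = 0.07688 K/W
Q = ΔT / R_total = 860 / 0.07688

Q ≈ 11200 W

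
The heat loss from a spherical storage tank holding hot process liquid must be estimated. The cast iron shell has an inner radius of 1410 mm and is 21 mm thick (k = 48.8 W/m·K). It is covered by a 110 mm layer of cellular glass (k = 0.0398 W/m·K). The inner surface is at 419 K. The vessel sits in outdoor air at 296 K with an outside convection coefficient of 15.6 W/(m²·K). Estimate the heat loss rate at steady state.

Each spherical layer contributes R = (1/r_i − 1/r_o)/(4πk):
R_cast iron shell = (1/1.41 − 1/1.431)/(4π×48.8) = 1.697×10^-5 K/W
R_cellular glass = (1/1.431 − 1/1.541)/(4π×0.0398) = 0.09974 K/W
R_outer film = 1/(h·4πr_o²) = 1/(15.6×4π×1.541²) = 0.002148 K/W
R_total = 0.1019 K/W
Q = ΔT/R_total = 123/0.1019

Q ≈ 1210 W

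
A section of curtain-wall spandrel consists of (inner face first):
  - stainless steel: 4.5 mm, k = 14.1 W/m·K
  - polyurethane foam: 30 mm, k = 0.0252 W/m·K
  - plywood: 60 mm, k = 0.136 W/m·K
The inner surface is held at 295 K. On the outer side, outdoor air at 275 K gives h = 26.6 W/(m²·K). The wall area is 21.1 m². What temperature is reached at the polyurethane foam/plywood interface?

Using the resistance-network approach (series):
R_stainless steel = L/(kA) = 0.0045/(14.1×21.1) = 1.513×10^-5 K/W
R_polyurethane foam = L/(kA) = 0.03/(0.0252×21.1) = 0.05642 K/W
R_plywood = L/(kA) = 0.06/(0.136×21.1) = 0.02091 K/W
R_outer film = 1/(h_o·A) = 1/(26.6×21.1) = 0.001782 K/W
R_total = 0.07913 K/W;  Q = ΔT/R_total = 20/0.07913 = 252.8 W
T_interface = T_inner − Q·ΣR(inner→interface) = 295 − 253×0.05644

T ≈ 281 K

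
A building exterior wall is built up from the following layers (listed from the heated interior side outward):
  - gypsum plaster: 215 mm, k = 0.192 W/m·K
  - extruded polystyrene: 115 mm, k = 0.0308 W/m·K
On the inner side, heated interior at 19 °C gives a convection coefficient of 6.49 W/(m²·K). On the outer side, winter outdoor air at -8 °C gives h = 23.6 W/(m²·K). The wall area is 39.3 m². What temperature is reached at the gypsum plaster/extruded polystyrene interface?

Model the wall as resistances in series:
R_inner film = 1/(h_i·A) = 1/(6.49×39.3) = 0.003921 K/W
R_gypsum plaster = L/(kA) = 0.215/(0.192×39.3) = 0.02849 K/W
R_extruded polystyrene = L/(kA) = 0.115/(0.0308×39.3) = 0.09501 K/W
R_outer film = 1/(h_o·A) = 1/(23.6×39.3) = 0.001078 K/W
R_total = 0.1285 K/W;  Q = ΔT/R_total = 27/0.1285 = 210.1 W
T_interface = T_inner − Q·ΣR(inner→interface) = 19 − 210×0.03241

T ≈ 12.2 °C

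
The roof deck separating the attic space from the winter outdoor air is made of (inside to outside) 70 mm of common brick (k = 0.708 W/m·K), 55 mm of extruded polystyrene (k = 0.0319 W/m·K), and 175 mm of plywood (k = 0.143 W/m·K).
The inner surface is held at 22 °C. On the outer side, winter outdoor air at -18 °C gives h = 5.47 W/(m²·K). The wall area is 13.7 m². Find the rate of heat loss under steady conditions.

Thermal resistances in series:
R_common brick = L/(kA) = 0.07/(0.708×13.7) = 0.007217 K/W
R_extruded polystyrene = L/(kA) = 0.055/(0.0319×13.7) = 0.1258 K/W
R_plywood = L/(kA) = 0.175/(0.143×13.7) = 0.08933 K/W
R_outer film = 1/(h_o·A) = 1/(5.47×13.7) = 0.01334 K/W
R_total = 0.2357 K/W
Q = ΔT / R_total = 40 / 0.2357

Q ≈ 170 W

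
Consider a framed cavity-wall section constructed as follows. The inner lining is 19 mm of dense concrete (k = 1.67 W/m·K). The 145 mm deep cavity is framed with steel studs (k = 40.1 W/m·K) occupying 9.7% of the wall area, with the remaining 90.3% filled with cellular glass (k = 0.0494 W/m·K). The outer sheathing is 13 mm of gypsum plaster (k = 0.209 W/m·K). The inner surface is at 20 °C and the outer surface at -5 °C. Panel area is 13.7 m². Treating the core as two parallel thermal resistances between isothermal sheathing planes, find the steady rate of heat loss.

Sheathing layers in series; stud and cavity paths in parallel between them.
R_inner = 0.019/(1.67×13.7) = 8.305×10^-4 K/W
R_stud  = 0.145/(40.1×0.097×13.7) = 0.002721 K/W
R_cav   = 0.145/(0.0494×0.903×13.7) = 0.2373 K/W
1/R_core = 1/R_stud + 1/R_cav → R_core = 0.00269 K/W
R_outer = 0.013/(0.209×13.7) = 0.00454 K/W
R_total = 0.008061 K/W
Q = ΔT/R_total = 25/0.008061

Q ≈ 3100 W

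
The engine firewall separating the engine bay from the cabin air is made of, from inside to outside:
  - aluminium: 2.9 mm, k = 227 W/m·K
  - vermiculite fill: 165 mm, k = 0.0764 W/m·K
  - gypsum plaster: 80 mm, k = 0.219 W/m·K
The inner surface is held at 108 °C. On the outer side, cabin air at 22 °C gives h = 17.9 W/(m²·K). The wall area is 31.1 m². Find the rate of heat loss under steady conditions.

Treating each layer as a thermal resistance in series:
R_aluminium = L/(kA) = 0.0029/(227×31.1) = 4.108×10^-7 K/W
R_vermiculite fill = L/(kA) = 0.165/(0.0764×31.1) = 0.06944 K/W
R_gypsum plaster = L/(kA) = 0.08/(0.219×31.1) = 0.01175 K/W
R_outer film = 1/(h_o·A) = 1/(17.9×31.1) = 0.001796 K/W
R_total = 0.08299 K/W
Q = ΔT / R_total = 86 / 0.08299

Q ≈ 1040 W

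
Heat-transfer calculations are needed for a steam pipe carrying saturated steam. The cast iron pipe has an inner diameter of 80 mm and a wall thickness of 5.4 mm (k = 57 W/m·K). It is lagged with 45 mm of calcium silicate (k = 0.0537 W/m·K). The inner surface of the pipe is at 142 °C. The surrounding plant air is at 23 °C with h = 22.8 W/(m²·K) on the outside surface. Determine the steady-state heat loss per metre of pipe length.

q′ ≈ 56.2 W/m

Cylindrical conduction, so R = ln(r₂/r₁)/(2πkL) per layer, in series:
R_cast iron pipe wall = ln(45.4/40)/(2π×57×1) = 3.536×10^-4 K/W
R_calcium silicate = ln(90.4/45.4)/(2π×0.0537×1) = 2.041 K/W
R_outer film = 1/(h_o·2πr_oL) = 1/(22.8×2π×0.0904×1) = 0.07722 K/W
R_total = 2.119 K/W
Q = ΔT/R_total = 119/2.119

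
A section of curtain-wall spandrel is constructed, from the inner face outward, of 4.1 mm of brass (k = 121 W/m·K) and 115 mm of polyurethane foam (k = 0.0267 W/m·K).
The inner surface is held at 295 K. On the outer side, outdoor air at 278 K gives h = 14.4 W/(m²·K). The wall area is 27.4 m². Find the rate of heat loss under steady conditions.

Q ≈ 106 W

Thermal resistances in series:
R_brass = L/(kA) = 0.0041/(121×27.4) = 1.237×10^-6 K/W
R_polyurethane foam = L/(kA) = 0.115/(0.0267×27.4) = 0.1572 K/W
R_outer film = 1/(h_o·A) = 1/(14.4×27.4) = 0.002534 K/W
R_total = 0.1597 K/W
Q = ΔT / R_total = 17 / 0.1597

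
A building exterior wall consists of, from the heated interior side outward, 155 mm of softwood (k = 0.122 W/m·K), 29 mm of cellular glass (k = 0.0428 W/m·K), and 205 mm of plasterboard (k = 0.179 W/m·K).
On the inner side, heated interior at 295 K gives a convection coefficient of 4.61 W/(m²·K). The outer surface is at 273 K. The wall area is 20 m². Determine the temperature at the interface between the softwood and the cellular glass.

Using the resistance-network approach (series):
R_inner film = 1/(h_i·A) = 1/(4.61×20) = 0.01085 K/W
R_softwood = L/(kA) = 0.155/(0.122×20) = 0.06352 K/W
R_cellular glass = L/(kA) = 0.029/(0.0428×20) = 0.03388 K/W
R_plasterboard = L/(kA) = 0.205/(0.179×20) = 0.05726 K/W
R_total = 0.1655 K/W;  Q = ΔT/R_total = 22/0.1655 = 132.9 W
T_interface = T_inner − Q·ΣR(inner→interface) = 295 − 133×0.07437

T ≈ 285 K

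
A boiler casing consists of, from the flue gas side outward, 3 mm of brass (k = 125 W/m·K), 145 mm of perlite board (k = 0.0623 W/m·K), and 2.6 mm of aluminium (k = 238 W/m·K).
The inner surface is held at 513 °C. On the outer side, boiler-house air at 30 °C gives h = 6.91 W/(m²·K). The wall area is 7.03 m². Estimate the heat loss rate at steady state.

Series thermal resistances:
R_brass = L/(kA) = 0.003/(125×7.03) = 3.414×10^-6 K/W
R_perlite board = L/(kA) = 0.145/(0.0623×7.03) = 0.3311 K/W
R_aluminium = L/(kA) = 0.0026/(238×7.03) = 1.554×10^-6 K/W
R_outer film = 1/(h_o·A) = 1/(6.91×7.03) = 0.02059 K/W
R_total = 0.3517 K/W
Q = ΔT / R_total = 483 / 0.3517

Q ≈ 1370 W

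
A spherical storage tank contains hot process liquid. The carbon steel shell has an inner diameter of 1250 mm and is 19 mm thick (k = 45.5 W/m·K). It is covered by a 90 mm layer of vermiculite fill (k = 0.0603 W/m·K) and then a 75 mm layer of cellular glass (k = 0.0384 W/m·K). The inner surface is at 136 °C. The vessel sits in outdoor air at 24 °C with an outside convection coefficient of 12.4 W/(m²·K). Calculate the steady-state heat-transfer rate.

Q ≈ 214 W

Each spherical layer contributes R = (1/r_i − 1/r_o)/(4πk):
R_carbon steel shell = (1/0.625 − 1/0.644)/(4π×45.5) = 8.256×10^-5 K/W
R_vermiculite fill = (1/0.644 − 1/0.734)/(4π×0.0603) = 0.2513 K/W
R_cellular glass = (1/0.734 − 1/0.809)/(4π×0.0384) = 0.2617 K/W
R_outer film = 1/(h·4πr_o²) = 1/(12.4×4π×0.809²) = 0.009806 K/W
R_total = 0.5229 K/W
Q = ΔT/R_total = 112/0.5229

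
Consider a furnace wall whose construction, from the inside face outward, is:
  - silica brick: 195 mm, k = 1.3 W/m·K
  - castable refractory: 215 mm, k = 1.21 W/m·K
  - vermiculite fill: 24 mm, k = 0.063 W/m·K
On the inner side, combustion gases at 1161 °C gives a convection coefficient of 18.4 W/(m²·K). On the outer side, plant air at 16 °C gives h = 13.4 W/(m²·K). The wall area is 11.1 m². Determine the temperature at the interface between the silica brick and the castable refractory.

T ≈ 882 °C

Thermal resistances in series:
R_inner film = 1/(h_i·A) = 1/(18.4×11.1) = 0.004896 K/W
R_silica brick = L/(kA) = 0.195/(1.3×11.1) = 0.01351 K/W
R_castable refractory = L/(kA) = 0.215/(1.21×11.1) = 0.01601 K/W
R_vermiculite fill = L/(kA) = 0.024/(0.063×11.1) = 0.03432 K/W
R_outer film = 1/(h_o·A) = 1/(13.4×11.1) = 0.006723 K/W
R_total = 0.07546 K/W;  Q = ΔT/R_total = 1145/0.07546 = 15170 W
T_interface = T_inner − Q·ΣR(inner→interface) = 1161 − 15200×0.01841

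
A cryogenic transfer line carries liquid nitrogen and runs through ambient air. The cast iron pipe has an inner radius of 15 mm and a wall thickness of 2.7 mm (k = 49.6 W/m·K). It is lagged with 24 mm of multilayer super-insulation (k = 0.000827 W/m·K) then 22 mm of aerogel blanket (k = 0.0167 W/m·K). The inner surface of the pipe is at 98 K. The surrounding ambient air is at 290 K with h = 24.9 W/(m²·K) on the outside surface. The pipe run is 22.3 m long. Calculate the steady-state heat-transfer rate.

Q ≈ 25.3 W

Treating each annulus and film as a series resistance:
R_cast iron pipe wall = ln(17.7/15)/(2π×49.6×22.3) = 2.382×10^-5 K/W
R_multilayer super-insulation = ln(41.7/17.7)/(2π×0.000827×22.3) = 7.395 K/W
R_aerogel blanket = ln(63.7/41.7)/(2π×0.0167×22.3) = 0.1811 K/W
R_outer film = 1/(h_o·2πr_oL) = 1/(24.9×2π×0.0637×22.3) = 0.0045 K/W
R_total = 7.581 K/W
Q = ΔT/R_total = 192/7.581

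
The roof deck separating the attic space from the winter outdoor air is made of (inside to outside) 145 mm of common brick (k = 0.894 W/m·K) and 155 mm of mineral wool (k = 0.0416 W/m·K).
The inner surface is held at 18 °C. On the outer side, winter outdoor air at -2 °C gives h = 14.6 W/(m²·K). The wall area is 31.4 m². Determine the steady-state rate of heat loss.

Series thermal resistances:
R_common brick = L/(kA) = 0.145/(0.894×31.4) = 0.005165 K/W
R_mineral wool = L/(kA) = 0.155/(0.0416×31.4) = 0.1187 K/W
R_outer film = 1/(h_o·A) = 1/(14.6×31.4) = 0.002181 K/W
R_total = 0.126 K/W
Q = ΔT / R_total = 20 / 0.126

Q ≈ 159 W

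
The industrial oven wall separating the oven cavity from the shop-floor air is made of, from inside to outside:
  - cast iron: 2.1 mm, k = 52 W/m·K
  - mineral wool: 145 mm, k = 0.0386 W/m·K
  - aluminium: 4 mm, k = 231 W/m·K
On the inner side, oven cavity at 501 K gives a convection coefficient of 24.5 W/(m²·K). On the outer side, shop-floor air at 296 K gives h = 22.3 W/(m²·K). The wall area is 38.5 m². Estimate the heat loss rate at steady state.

Treating each layer as a thermal resistance in series:
R_inner film = 1/(h_i·A) = 1/(24.5×38.5) = 0.00106 K/W
R_cast iron = L/(kA) = 0.0021/(52×38.5) = 1.049×10^-6 K/W
R_mineral wool = L/(kA) = 0.145/(0.0386×38.5) = 0.09757 K/W
R_aluminium = L/(kA) = 0.004/(231×38.5) = 4.498×10^-7 K/W
R_outer film = 1/(h_o·A) = 1/(22.3×38.5) = 0.001165 K/W
R_total = 0.0998 K/W
Q = ΔT / R_total = 205 / 0.0998

Q ≈ 2050 W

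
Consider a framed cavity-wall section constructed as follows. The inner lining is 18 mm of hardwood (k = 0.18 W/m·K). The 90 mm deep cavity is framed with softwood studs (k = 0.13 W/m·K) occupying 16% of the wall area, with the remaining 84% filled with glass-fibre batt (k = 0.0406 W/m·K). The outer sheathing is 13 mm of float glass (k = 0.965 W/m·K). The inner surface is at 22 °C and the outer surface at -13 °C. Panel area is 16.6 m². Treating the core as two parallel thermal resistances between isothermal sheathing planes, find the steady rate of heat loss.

Q ≈ 331 W

Sheathing layers in series; stud and cavity paths in parallel between them.
R_inner = 0.018/(0.18×16.6) = 0.006024 K/W
R_stud  = 0.09/(0.13×0.16×16.6) = 0.2607 K/W
R_cav   = 0.09/(0.0406×0.84×16.6) = 0.159 K/W
1/R_core = 1/R_stud + 1/R_cav → R_core = 0.09875 K/W
R_outer = 0.013/(0.965×16.6) = 8.115×10^-4 K/W
R_total = 0.1056 K/W
Q = ΔT/R_total = 35/0.1056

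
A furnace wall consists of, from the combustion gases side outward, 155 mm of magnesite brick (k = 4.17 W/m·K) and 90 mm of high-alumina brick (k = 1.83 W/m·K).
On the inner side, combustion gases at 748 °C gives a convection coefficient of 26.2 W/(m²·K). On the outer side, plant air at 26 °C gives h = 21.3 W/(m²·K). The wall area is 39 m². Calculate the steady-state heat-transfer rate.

Q ≈ 164000 W

Thermal resistances in series:
R_inner film = 1/(h_i·A) = 1/(26.2×39) = 9.787×10^-4 K/W
R_magnesite brick = L/(kA) = 0.155/(4.17×39) = 9.531×10^-4 K/W
R_high-alumina brick = L/(kA) = 0.09/(1.83×39) = 0.001261 K/W
R_outer film = 1/(h_o·A) = 1/(21.3×39) = 0.001204 K/W
R_total = 0.004397 K/W
Q = ΔT / R_total = 722 / 0.004397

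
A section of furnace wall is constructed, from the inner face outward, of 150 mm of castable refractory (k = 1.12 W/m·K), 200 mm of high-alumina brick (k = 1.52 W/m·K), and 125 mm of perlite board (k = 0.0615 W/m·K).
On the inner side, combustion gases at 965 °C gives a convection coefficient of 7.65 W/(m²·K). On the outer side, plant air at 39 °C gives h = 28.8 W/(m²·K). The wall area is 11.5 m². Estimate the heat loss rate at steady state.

Treating each layer as a thermal resistance in series:
R_inner film = 1/(h_i·A) = 1/(7.65×11.5) = 0.01137 K/W
R_castable refractory = L/(kA) = 0.15/(1.12×11.5) = 0.01165 K/W
R_high-alumina brick = L/(kA) = 0.2/(1.52×11.5) = 0.01144 K/W
R_perlite board = L/(kA) = 0.125/(0.0615×11.5) = 0.1767 K/W
R_outer film = 1/(h_o·A) = 1/(28.8×11.5) = 0.003019 K/W
R_total = 0.2142 K/W
Q = ΔT / R_total = 926 / 0.2142

Q ≈ 4320 W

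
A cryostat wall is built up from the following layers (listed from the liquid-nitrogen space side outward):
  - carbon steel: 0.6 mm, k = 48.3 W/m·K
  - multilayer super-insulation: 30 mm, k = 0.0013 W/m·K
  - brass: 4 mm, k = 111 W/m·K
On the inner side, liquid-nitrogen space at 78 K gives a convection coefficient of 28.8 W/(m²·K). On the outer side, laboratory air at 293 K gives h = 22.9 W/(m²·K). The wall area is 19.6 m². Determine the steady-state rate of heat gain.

Q ≈ 182 W

Treating each layer as a thermal resistance in series:
R_inner film = 1/(h_i·A) = 1/(28.8×19.6) = 0.001772 K/W
R_carbon steel = L/(kA) = 0.0006/(48.3×19.6) = 6.338×10^-7 K/W
R_multilayer super-insulation = L/(kA) = 0.03/(0.0013×19.6) = 1.177 K/W
R_brass = L/(kA) = 0.004/(111×19.6) = 1.839×10^-6 K/W
R_outer film = 1/(h_o·A) = 1/(22.9×19.6) = 0.002228 K/W
R_total = 1.181 K/W
Q = ΔT / R_total = 215 / 1.181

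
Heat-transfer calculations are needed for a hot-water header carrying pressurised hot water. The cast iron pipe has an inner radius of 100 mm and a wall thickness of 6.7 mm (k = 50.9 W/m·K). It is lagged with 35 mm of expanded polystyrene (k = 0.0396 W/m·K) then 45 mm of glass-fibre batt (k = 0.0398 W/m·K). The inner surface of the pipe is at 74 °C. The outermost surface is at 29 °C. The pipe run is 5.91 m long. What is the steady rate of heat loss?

Q ≈ 119 W

Per-layer cylindrical resistances, series-summed:
R_cast iron pipe wall = ln(106.7/100)/(2π×50.9×5.91) = 3.431×10^-5 K/W
R_expanded polystyrene = ln(141.7/106.7)/(2π×0.0396×5.91) = 0.1929 K/W
R_glass-fibre batt = ln(186.7/141.7)/(2π×0.0398×5.91) = 0.1866 K/W
R_total = 0.3796 K/W
Q = ΔT/R_total = 45/0.3796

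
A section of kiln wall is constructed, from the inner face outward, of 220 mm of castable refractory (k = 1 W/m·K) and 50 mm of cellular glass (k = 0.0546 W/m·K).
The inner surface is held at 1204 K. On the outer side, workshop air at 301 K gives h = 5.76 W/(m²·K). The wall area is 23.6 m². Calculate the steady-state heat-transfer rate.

Q ≈ 16300 W

Series thermal resistances:
R_castable refractory = L/(kA) = 0.22/(1×23.6) = 0.009322 K/W
R_cellular glass = L/(kA) = 0.05/(0.0546×23.6) = 0.0388 K/W
R_outer film = 1/(h_o·A) = 1/(5.76×23.6) = 0.007356 K/W
R_total = 0.05548 K/W
Q = ΔT / R_total = 903 / 0.05548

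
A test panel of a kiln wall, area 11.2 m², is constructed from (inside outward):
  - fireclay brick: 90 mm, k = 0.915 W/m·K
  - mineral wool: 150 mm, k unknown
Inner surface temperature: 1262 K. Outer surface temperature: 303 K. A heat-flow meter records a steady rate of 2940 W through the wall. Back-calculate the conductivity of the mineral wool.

k ≈ 0.0422 W/(m·K)

Thermal resistances in series:
R_fireclay brick = L/(kA) = 0.09/(0.915×11.2) = 0.008782 K/W
Sum of known resistances R_other = 0.008782 K/W
Total R = ΔT/Q = 959/2940 = 0.3262 K/W
R_mineral wool = R_total − R_other = 0.3174 K/W
k = L/(R·A) = 0.15/(0.3174×11.2)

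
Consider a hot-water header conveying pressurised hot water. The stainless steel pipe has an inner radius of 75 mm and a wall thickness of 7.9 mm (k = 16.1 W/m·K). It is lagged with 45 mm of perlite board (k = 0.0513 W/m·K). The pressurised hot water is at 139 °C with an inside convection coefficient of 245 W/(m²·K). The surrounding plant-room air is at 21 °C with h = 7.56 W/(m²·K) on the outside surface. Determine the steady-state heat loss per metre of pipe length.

q′ ≈ 77.7 W/m

For a radial system each layer contributes R = ln(r_out/r_in)/(2πkL); films add R = 1/(hA).
R_inner film = 1/(h_i·2πr₁L) = 1/(245×2π×0.075×1) = 0.008661 K/W
R_stainless steel pipe wall = ln(82.9/75)/(2π×16.1×1) = 9.9×10^-4 K/W
R_perlite board = ln(127.9/82.9)/(2π×0.0513×1) = 1.345 K/W
R_outer film = 1/(h_o·2πr_oL) = 1/(7.56×2π×0.1279×1) = 0.1646 K/W
R_total = 1.52 K/W
Q = ΔT/R_total = 118/1.52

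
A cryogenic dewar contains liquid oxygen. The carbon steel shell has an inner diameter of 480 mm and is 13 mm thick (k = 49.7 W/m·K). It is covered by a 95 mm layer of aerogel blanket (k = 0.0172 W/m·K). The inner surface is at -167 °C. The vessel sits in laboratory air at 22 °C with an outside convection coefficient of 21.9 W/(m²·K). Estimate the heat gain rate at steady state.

For a spherical shell R = (1/r₁ − 1/r₂)/(4πk); film R = 1/(h·4πr²). In series:
R_carbon steel shell = (1/0.24 − 1/0.253)/(4π×49.7) = 3.428×10^-4 K/W
R_aerogel blanket = (1/0.253 − 1/0.348)/(4π×0.0172) = 4.992 K/W
R_outer film = 1/(h·4πr_o²) = 1/(21.9×4π×0.348²) = 0.03 K/W
R_total = 5.022 K/W
Q = ΔT/R_total = 189/5.022

Q ≈ 37.6 W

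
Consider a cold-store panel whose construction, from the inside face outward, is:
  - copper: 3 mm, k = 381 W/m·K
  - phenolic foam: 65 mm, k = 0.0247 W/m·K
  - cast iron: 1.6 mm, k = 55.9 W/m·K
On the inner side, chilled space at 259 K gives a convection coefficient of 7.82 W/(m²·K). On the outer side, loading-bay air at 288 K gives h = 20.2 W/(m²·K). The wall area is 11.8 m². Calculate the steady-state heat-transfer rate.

Q ≈ 122 W

Treating each layer as a thermal resistance in series:
R_inner film = 1/(h_i·A) = 1/(7.82×11.8) = 0.01084 K/W
R_copper = L/(kA) = 0.003/(381×11.8) = 6.673×10^-7 K/W
R_phenolic foam = L/(kA) = 0.065/(0.0247×11.8) = 0.223 K/W
R_cast iron = L/(kA) = 0.0016/(55.9×11.8) = 2.426×10^-6 K/W
R_outer film = 1/(h_o·A) = 1/(20.2×11.8) = 0.004195 K/W
R_total = 0.2381 K/W
Q = ΔT / R_total = 29 / 0.2381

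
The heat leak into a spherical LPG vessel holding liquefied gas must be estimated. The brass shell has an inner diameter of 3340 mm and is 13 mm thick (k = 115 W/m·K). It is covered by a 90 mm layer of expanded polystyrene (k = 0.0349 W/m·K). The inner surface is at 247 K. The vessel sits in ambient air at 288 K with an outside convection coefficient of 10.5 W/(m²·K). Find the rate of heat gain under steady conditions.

Q ≈ 576 W

For a spherical shell R = (1/r₁ − 1/r₂)/(4πk); film R = 1/(h·4πr²). In series:
R_brass shell = (1/1.67 − 1/1.683)/(4π×115) = 3.201×10^-6 K/W
R_expanded polystyrene = (1/1.683 − 1/1.773)/(4π×0.0349) = 0.06877 K/W
R_outer film = 1/(h·4πr_o²) = 1/(10.5×4π×1.773²) = 0.002411 K/W
R_total = 0.07119 K/W
Q = ΔT/R_total = 41/0.07119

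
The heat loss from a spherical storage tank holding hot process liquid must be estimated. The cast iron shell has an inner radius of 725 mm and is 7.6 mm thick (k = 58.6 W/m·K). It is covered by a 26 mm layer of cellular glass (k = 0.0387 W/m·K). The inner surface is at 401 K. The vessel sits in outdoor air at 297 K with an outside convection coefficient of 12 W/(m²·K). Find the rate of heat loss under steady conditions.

Radial (spherical) resistances in series:
R_cast iron shell = (1/0.725 − 1/0.7326)/(4π×58.6) = 1.943×10^-5 K/W
R_cellular glass = (1/0.7326 − 1/0.7586)/(4π×0.0387) = 0.0962 K/W
R_outer film = 1/(h·4πr_o²) = 1/(12×4π×0.7586²) = 0.01152 K/W
R_total = 0.1077 K/W
Q = ΔT/R_total = 104/0.1077

Q ≈ 965 W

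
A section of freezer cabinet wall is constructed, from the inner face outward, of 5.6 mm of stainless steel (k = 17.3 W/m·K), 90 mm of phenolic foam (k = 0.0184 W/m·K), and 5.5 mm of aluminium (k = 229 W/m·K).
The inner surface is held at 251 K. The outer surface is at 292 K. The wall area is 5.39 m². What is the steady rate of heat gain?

Q ≈ 45.2 W

Using the resistance-network approach (series):
R_stainless steel = L/(kA) = 0.0056/(17.3×5.39) = 6.006×10^-5 K/W
R_phenolic foam = L/(kA) = 0.09/(0.0184×5.39) = 0.9075 K/W
R_aluminium = L/(kA) = 0.0055/(229×5.39) = 4.456×10^-6 K/W
R_total = 0.9075 K/W
Q = ΔT / R_total = 41 / 0.9075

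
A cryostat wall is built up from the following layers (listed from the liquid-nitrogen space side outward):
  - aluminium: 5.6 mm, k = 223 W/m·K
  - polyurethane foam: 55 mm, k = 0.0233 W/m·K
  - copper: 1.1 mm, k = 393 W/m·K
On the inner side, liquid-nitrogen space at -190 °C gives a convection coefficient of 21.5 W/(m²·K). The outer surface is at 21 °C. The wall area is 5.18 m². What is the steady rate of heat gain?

Q ≈ 454 W

Thermal resistances in series:
R_inner film = 1/(h_i·A) = 1/(21.5×5.18) = 0.008979 K/W
R_aluminium = L/(kA) = 0.0056/(223×5.18) = 4.848×10^-6 K/W
R_polyurethane foam = L/(kA) = 0.055/(0.0233×5.18) = 0.4557 K/W
R_copper = L/(kA) = 0.0011/(393×5.18) = 5.403×10^-7 K/W
R_total = 0.4647 K/W
Q = ΔT / R_total = 211 / 0.4647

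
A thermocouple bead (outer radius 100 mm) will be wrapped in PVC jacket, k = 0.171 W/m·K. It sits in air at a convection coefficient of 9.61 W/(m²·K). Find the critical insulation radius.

For a sphere r_cr = 2k/h = 2×0.171/9.61
r_cr = 35.6 mm; since the bare radius (100 mm) is above r_cr, any added insulation will reduce heat loss.

r_cr ≈ 35.6 mm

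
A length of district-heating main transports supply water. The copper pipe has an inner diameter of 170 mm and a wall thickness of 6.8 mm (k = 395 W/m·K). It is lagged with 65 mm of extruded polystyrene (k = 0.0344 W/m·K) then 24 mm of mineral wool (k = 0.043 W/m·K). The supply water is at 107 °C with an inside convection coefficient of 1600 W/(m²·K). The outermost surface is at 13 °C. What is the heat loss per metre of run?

q′ ≈ 31.3 W/m

Treating each annulus and film as a series resistance:
R_inner film = 1/(h_i·2πr₁L) = 1/(1600×2π×0.085×1) = 0.00117 K/W
R_copper pipe wall = ln(91.8/85)/(2π×395×1) = 3.101×10^-5 K/W
R_extruded polystyrene = ln(156.8/91.8)/(2π×0.0344×1) = 2.477 K/W
R_mineral wool = ln(180.8/156.8)/(2π×0.043×1) = 0.5271 K/W
R_total = 3.005 K/W
Q = ΔT/R_total = 94/3.005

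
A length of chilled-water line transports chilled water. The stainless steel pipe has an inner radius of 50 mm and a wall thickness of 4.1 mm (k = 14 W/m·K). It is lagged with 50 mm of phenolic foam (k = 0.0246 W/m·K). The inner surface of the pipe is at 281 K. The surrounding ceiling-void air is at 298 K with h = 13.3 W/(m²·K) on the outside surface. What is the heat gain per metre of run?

Cylindrical conduction, so R = ln(r₂/r₁)/(2πkL) per layer, in series:
R_stainless steel pipe wall = ln(54.1/50)/(2π×14×1) = 8.959×10^-4 K/W
R_phenolic foam = ln(104.1/54.1)/(2π×0.0246×1) = 4.235 K/W
R_outer film = 1/(h_o·2πr_oL) = 1/(13.3×2π×0.1041×1) = 0.115 K/W
R_total = 4.35 K/W
Q = ΔT/R_total = 17/4.35

q′ ≈ 3.91 W/m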